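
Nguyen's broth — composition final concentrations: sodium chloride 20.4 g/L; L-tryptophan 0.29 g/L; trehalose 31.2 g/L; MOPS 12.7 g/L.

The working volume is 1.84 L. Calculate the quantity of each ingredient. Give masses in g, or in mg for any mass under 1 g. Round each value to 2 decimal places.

sodium chloride 37.54 g; L-tryptophan 533.60 mg; trehalose 57.41 g; MOPS 23.37 g

Scale factor relative to 1 L: 1.84.
sodium chloride: 20.4 g/L × 1.84 L = 37.54 g
L-tryptophan: 0.29 g/L × 1.84 L = 0.5336 g = 533.60 mg
trehalose: 31.2 g/L × 1.84 L = 57.41 g
MOPS: 12.7 g/L × 1.84 L = 23.37 g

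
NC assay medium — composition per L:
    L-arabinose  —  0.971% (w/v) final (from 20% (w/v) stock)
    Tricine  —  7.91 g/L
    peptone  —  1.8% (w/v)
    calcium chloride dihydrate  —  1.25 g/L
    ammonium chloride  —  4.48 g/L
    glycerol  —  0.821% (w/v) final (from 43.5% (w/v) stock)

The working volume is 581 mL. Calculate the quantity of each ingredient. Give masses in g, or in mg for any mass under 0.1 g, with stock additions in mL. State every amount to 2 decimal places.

L-arabinose 28.21 mL; Tricine 4.60 g; peptone 10.46 g; calcium chloride dihydrate 0.73 g; ammonium chloride 2.60 g; glycerol 10.97 mL

Scale factor relative to 1 L: 0.581.
L-arabinose: dilute stock: 0.971% ÷ 20% × 581 mL = 28.21 mL
Tricine: 7.91 g/L × 0.581 L = 4.60 g
peptone: 1.8 g per 100 mL × 581 mL ÷ 100 = 10.46 g
calcium chloride dihydrate: 1.25 g/L × 0.581 L = 0.73 g
ammonium chloride: 4.48 g/L × 0.581 L = 2.60 g
glycerol: V = C2·V2/C1 = 0.821% ÷ 43.5% × 581 mL = 10.97 mL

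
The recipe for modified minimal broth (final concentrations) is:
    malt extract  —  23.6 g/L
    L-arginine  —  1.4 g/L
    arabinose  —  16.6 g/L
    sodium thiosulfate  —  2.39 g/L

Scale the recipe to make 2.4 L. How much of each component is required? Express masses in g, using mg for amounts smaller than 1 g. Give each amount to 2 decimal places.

Working volume: 2.4 L.
malt extract: 23.6 g/L × 2.4 L = 56.64 g
L-arginine: 1.4 g/L × 2.4 L = 3.36 g
arabinose: 16.6 g/L × 2.4 L = 39.84 g
sodium thiosulfate: 2.39 g/L × 2.4 L = 5.74 g

malt extract 56.64 g; L-arginine 3.36 g; arabinose 39.84 g; sodium thiosulfate 5.74 g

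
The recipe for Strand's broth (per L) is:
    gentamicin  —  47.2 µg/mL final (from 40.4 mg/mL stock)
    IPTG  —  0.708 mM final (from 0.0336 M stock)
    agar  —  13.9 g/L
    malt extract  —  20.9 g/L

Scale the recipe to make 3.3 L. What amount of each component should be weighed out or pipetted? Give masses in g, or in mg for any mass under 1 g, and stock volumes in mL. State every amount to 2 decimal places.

gentamicin 3.86 mL; IPTG 69.54 mL; agar 45.87 g; malt extract 68.97 g

Working volume: 3.3 L.
gentamicin: V = C2·V2/C1 = 47.2 µg/mL × 3300 mL ÷ 40400 µg/mL = 3.86 mL
IPTG: dilute stock: 0.708 mM × 3300 mL ÷ 33.6 mM = 69.54 mL
agar: 13.9 g/L × 3.3 L = 45.87 g
malt extract: 20.9 g/L × 3.3 L = 68.97 g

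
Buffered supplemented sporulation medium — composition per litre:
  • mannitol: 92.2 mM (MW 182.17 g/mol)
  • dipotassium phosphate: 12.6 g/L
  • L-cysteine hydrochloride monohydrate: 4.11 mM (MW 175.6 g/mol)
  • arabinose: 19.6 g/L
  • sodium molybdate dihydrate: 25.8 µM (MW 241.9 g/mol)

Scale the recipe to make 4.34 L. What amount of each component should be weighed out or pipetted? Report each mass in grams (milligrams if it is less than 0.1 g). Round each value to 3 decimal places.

Scale factor relative to 1 L: 4.34.
mannitol: 92.2 mmol/L × 182.17 g/mol × 4.34 L ÷ 1000 = 72.895 g
dipotassium phosphate: 12.6 g/L × 4.34 L = 54.684 g
L-cysteine hydrochloride monohydrate: 4.11 mmol/L × 175.6 g/mol × 4.34 L ÷ 1000 = 3.132 g
arabinose: 19.6 g/L × 4.34 L = 85.064 g
sodium molybdate dihydrate: 25.8 µmol/L × 241.9 g/mol × 4.34 L ÷ 1000 = 27.086 mg

mannitol 72.895 g; dipotassium phosphate 54.684 g; L-cysteine hydrochloride monohydrate 3.132 g; arabinose 85.064 g; sodium molybdate dihydrate 27.086 mg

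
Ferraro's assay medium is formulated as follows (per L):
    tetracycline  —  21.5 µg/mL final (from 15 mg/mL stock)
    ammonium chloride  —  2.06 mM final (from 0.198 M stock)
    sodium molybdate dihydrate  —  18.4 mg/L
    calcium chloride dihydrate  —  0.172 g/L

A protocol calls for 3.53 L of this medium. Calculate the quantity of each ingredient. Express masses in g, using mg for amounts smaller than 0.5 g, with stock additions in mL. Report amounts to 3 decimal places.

Scale factor relative to 1 L: 3.53.
tetracycline: dilute stock: 21.5 µg/mL × 3530 mL ÷ 15000 µg/mL = 5.060 mL
ammonium chloride: C1V1 = C2V2 → 2.06 mM × 3530 mL ÷ 198 mM = 36.726 mL
sodium molybdate dihydrate: 18.4 mg/L × 3.53 L = 64.952 mg
calcium chloride dihydrate: 0.172 g/L × 3.53 L = 0.607 g

tetracycline 5.060 mL; ammonium chloride 36.726 mL; sodium molybdate dihydrate 64.952 mg; calcium chloride dihydrate 0.607 g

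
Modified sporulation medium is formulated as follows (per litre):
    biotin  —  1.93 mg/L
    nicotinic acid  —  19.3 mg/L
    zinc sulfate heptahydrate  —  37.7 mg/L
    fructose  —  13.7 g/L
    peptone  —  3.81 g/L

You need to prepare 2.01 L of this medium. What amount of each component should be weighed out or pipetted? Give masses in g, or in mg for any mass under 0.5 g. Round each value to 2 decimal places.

biotin 3.88 mg; nicotinic acid 38.79 mg; zinc sulfate heptahydrate 75.78 mg; fructose 27.54 g; peptone 7.66 g

Working volume: 2.01 L.
biotin: 1.93 mg/L × 2.01 L = 3.88 mg
nicotinic acid: 19.3 mg/L × 2.01 L = 38.79 mg
zinc sulfate heptahydrate: 37.7 mg/L × 2.01 L = 75.78 mg
fructose: 13.7 g/L × 2.01 L = 27.54 g
peptone: 3.81 g/L × 2.01 L = 7.66 g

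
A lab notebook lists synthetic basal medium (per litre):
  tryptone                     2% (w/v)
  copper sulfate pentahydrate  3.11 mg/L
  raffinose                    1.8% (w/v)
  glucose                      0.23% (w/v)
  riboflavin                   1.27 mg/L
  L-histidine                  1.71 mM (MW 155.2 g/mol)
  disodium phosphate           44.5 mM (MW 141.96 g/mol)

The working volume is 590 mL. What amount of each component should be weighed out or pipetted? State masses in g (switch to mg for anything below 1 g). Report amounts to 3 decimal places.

Target volume = 590 mL = 0.59 L.
tryptone: 2 g per 100 mL × 590 mL ÷ 100 = 11.800 g
copper sulfate pentahydrate: 3.11 mg/L × 0.59 L = 1.835 mg
raffinose: 1.8 g per 100 mL × 590 mL ÷ 100 = 10.620 g
glucose: 0.23% w/v = 2.3 g/L → 2.3 × 0.59 L = 1.357 g
riboflavin: 1.27 mg/L × 0.59 L = 0.749 mg
L-histidine: 1.71 mmol/L × 155.2 mg/mmol × 0.59 L = 156.581 mg
disodium phosphate: 44.5 mmol/L × 141.96 g/mol × 0.59 L ÷ 1000 = 3.727 g

tryptone 11.800 g; copper sulfate pentahydrate 1.835 mg; raffinose 10.620 g; glucose 1.357 g; riboflavin 0.749 mg; L-histidine 156.581 mg; disodium phosphate 3.727 g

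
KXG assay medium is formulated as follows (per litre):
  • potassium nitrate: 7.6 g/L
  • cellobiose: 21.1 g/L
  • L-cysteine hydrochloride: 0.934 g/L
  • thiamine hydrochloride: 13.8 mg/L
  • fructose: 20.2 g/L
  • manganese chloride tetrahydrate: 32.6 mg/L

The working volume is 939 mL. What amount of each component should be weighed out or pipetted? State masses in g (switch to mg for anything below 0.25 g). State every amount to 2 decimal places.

potassium nitrate 7.14 g; cellobiose 19.81 g; L-cysteine hydrochloride 0.88 g; thiamine hydrochloride 12.96 mg; fructose 18.97 g; manganese chloride tetrahydrate 30.61 mg

Scale factor relative to 1 L: 0.939.
potassium nitrate: 7.6 g/L × 0.939 L = 7.14 g
cellobiose: 21.1 g/L × 0.939 L = 19.81 g
L-cysteine hydrochloride: 0.934 g/L × 0.939 L = 0.88 g
thiamine hydrochloride: 13.8 mg/L × 0.939 L = 12.96 mg
fructose: 20.2 g/L × 0.939 L = 18.97 g
manganese chloride tetrahydrate: 32.6 mg/L × 0.939 L = 30.61 mg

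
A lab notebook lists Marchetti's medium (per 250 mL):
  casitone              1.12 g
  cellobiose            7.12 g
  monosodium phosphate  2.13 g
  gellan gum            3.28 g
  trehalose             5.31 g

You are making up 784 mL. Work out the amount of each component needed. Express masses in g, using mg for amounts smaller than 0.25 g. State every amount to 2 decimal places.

casitone 3.51 g; cellobiose 22.33 g; monosodium phosphate 6.68 g; gellan gum 10.29 g; trehalose 16.65 g

Ratio of target to recipe volume: 784 / 250 = 3.136.
casitone: 1.12 g × (784 mL / 250 mL) = 3.51 g
cellobiose: 7.12 g × (784 mL / 250 mL) = 22.33 g
monosodium phosphate: 2.13 g × (784 mL / 250 mL) = 6.68 g
gellan gum: 3.28 g × (784 mL / 250 mL) = 10.29 g
trehalose: 5.31 g × (784 mL / 250 mL) = 16.65 g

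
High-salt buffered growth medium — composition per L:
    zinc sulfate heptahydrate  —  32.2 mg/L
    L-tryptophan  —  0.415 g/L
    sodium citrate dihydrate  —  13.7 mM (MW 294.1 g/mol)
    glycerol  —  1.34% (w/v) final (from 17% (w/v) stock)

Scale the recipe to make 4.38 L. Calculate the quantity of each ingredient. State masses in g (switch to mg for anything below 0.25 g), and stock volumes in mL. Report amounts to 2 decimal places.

Working volume: 4.38 L.
zinc sulfate heptahydrate: 32.2 mg/L × 4.38 L = 141.04 mg
L-tryptophan: 0.415 g/L × 4.38 L = 1.82 g
sodium citrate dihydrate: 13.7 mmol/L × 294.1 g/mol × 4.38 L ÷ 1000 = 17.65 g
glycerol: dilute stock: 1.34% ÷ 17% × 4380 mL = 345.25 mL

zinc sulfate heptahydrate 141.04 mg; L-tryptophan 1.82 g; sodium citrate dihydrate 17.65 g; glycerol 345.25 mL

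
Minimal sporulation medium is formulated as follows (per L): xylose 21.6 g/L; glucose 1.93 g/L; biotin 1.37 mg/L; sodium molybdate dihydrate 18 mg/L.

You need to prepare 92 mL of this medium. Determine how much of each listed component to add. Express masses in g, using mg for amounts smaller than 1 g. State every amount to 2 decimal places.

xylose 1.99 g; glucose 177.56 mg; biotin 0.13 mg; sodium molybdate dihydrate 1.66 mg

Scale factor relative to 1 L: 0.092.
xylose: 21.6 g/L × 0.092 L = 1.99 g
glucose: 1.93 g/L × 0.092 L = 0.17756 g = 177.56 mg
biotin: 1.37 mg/L × 0.092 L = 0.13 mg
sodium molybdate dihydrate: 18 mg/L × 0.092 L = 1.66 mg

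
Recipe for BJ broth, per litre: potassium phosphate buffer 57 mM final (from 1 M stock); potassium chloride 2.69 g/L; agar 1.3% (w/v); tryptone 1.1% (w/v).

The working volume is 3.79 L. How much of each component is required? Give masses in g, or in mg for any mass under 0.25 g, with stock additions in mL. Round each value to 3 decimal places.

Working volume: 3.79 L.
potassium phosphate buffer: dilute stock: 57 mM × 3790 mL ÷ 1000 mM = 216.030 mL
potassium chloride: 2.69 g/L × 3.79 L = 10.195 g
agar: 1.3 g per 100 mL × 3790 mL ÷ 100 = 49.270 g
tryptone: 1.1% w/v = 11 g/L → 11 × 3.79 L = 41.690 g

potassium phosphate buffer 216.030 mL; potassium chloride 10.195 g; agar 49.270 g; tryptone 41.690 g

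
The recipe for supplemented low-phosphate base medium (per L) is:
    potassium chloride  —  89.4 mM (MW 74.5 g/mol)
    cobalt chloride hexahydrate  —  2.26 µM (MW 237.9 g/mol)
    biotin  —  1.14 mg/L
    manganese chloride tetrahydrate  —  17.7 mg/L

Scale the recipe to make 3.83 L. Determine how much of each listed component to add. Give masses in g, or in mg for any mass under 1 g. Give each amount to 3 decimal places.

Working volume: 3.83 L.
potassium chloride: 89.4 mmol/L × 74.5 g/mol × 3.83 L ÷ 1000 = 25.509 g
cobalt chloride hexahydrate: 2.26 µmol/L × 237.9 g/mol × 3.83 L ÷ 1000 = 2.059 mg
biotin: 1.14 mg/L × 3.83 L = 4.366 mg
manganese chloride tetrahydrate: 17.7 mg/L × 3.83 L = 67.791 mg

potassium chloride 25.509 g; cobalt chloride hexahydrate 2.059 mg; biotin 4.366 mg; manganese chloride tetrahydrate 67.791 mg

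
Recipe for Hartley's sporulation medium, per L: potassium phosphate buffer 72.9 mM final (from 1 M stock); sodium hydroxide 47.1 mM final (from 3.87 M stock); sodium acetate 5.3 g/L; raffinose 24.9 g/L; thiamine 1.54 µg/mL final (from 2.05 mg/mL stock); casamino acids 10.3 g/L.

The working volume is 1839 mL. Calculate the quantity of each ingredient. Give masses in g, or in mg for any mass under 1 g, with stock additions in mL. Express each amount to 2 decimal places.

potassium phosphate buffer 134.06 mL; sodium hydroxide 22.38 mL; sodium acetate 9.75 g; raffinose 45.79 g; thiamine 1.38 mL; casamino acids 18.94 g

Scale factor relative to 1 L: 1.839.
potassium phosphate buffer: V = C2·V2/C1 = 72.9 mM × 1839 mL ÷ 1000 mM = 134.06 mL
sodium hydroxide: C1V1 = C2V2 → 47.1 mM × 1839 mL ÷ 3870 mM = 22.38 mL
sodium acetate: 5.3 g/L × 1.839 L = 9.75 g
raffinose: 24.9 g/L × 1.839 L = 45.79 g
thiamine: C1V1 = C2V2 → 1.54 µg/mL × 1839 mL ÷ 2050 µg/mL = 1.38 mL
casamino acids: 10.3 g/L × 1.839 L = 18.94 g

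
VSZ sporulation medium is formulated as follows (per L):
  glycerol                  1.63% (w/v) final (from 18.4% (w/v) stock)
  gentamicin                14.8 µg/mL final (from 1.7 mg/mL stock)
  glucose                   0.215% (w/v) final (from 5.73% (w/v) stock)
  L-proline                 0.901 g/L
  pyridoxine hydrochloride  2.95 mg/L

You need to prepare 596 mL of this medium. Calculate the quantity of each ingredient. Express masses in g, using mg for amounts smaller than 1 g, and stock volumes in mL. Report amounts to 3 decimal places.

glycerol 52.798 mL; gentamicin 5.189 mL; glucose 22.363 mL; L-proline 536.996 mg; pyridoxine hydrochloride 1.758 mg

Working volume: 596 mL = 0.596 L.
glycerol: dilute stock: 1.63% ÷ 18.4% × 596 mL = 52.798 mL
gentamicin: C1V1 = C2V2 → 14.8 µg/mL × 596 mL ÷ 1700 µg/mL = 5.189 mL
glucose: dilute stock: 0.215% ÷ 5.73% × 596 mL = 22.363 mL
L-proline: 0.901 g/L × 0.596 L = 0.536996 g = 536.996 mg
pyridoxine hydrochloride: 2.95 mg/L × 0.596 L = 1.758 mg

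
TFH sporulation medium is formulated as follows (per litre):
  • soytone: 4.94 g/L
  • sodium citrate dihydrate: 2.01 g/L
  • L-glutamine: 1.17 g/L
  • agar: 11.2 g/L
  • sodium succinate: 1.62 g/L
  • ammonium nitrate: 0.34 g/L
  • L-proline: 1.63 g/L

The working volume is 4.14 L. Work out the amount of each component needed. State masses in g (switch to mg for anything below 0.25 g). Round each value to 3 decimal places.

soytone 20.452 g; sodium citrate dihydrate 8.321 g; L-glutamine 4.844 g; agar 46.368 g; sodium succinate 6.707 g; ammonium nitrate 1.408 g; L-proline 6.748 g

Working volume: 4.14 L.
soytone: 4.94 g/L × 4.14 L = 20.452 g
sodium citrate dihydrate: 2.01 g/L × 4.14 L = 8.321 g
L-glutamine: 1.17 g/L × 4.14 L = 4.844 g
agar: 11.2 g/L × 4.14 L = 46.368 g
sodium succinate: 1.62 g/L × 4.14 L = 6.707 g
ammonium nitrate: 0.34 g/L × 4.14 L = 1.408 g
L-proline: 1.63 g/L × 4.14 L = 6.748 g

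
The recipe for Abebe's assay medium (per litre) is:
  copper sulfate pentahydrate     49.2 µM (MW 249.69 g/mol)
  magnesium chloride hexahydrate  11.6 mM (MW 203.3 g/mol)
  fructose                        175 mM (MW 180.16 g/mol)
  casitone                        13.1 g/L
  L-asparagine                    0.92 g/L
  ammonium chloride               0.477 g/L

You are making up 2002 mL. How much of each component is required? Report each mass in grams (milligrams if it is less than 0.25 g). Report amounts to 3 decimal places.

copper sulfate pentahydrate 24.594 mg; magnesium chloride hexahydrate 4.721 g; fructose 63.119 g; casitone 26.226 g; L-asparagine 1.842 g; ammonium chloride 0.955 g

Working volume: 2002 mL = 2.002 L.
copper sulfate pentahydrate: 49.2 µmol/L × 249.69 g/mol × 2.002 L ÷ 1000 = 24.594 mg
magnesium chloride hexahydrate: 11.6 mmol/L × 203.3 g/mol × 2.002 L ÷ 1000 = 4.721 g
fructose: 175 mmol/L × 180.16 g/mol × 2.002 L ÷ 1000 = 63.119 g
casitone: 13.1 g/L × 2.002 L = 26.226 g
L-asparagine: 0.92 g/L × 2.002 L = 1.842 g
ammonium chloride: 0.477 g/L × 2.002 L = 0.955 g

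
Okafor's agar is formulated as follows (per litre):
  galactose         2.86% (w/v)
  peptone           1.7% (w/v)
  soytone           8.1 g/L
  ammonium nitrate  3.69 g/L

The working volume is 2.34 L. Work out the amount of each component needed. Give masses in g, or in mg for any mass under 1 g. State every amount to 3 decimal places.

Scale factor relative to 1 L: 2.34.
galactose: 2.86% w/v = 28.6 g/L → 28.6 × 2.34 L = 66.924 g
peptone: 1.7 g per 100 mL × 2340 mL ÷ 100 = 39.780 g
soytone: 8.1 g/L × 2.34 L = 18.954 g
ammonium nitrate: 3.69 g/L × 2.34 L = 8.635 g

galactose 66.924 g; peptone 39.780 g; soytone 18.954 g; ammonium nitrate 8.635 g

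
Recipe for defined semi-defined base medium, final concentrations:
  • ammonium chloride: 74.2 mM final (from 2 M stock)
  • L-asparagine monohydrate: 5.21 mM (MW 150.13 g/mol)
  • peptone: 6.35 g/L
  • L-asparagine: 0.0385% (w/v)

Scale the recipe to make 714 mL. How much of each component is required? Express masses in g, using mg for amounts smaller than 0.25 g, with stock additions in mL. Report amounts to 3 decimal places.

Target volume = 714 mL = 0.714 L.
ammonium chloride: dilute stock: 74.2 mM × 714 mL ÷ 2000 mM = 26.489 mL
L-asparagine monohydrate: 5.21 mmol/L × 150.13 g/mol × 0.714 L ÷ 1000 = 0.558 g
peptone: 6.35 g/L × 0.714 L = 4.534 g
L-asparagine: 0.0385 g per 100 mL × 714 mL ÷ 100 = 0.275 g

ammonium chloride 26.489 mL; L-asparagine monohydrate 0.558 g; peptone 4.534 g; L-asparagine 0.275 g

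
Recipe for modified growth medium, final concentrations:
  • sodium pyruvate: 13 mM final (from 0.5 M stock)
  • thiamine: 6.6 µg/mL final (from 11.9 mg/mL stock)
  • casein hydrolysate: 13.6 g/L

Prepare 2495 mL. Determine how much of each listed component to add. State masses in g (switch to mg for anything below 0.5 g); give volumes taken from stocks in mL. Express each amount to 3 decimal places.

sodium pyruvate 64.870 mL; thiamine 1.384 mL; casein hydrolysate 33.932 g

Target volume = 2495 mL = 2.495 L.
sodium pyruvate: C1V1 = C2V2 → 13 mM × 2495 mL ÷ 500 mM = 64.870 mL
thiamine: dilute stock: 6.6 µg/mL × 2495 mL ÷ 11900 µg/mL = 1.384 mL
casein hydrolysate: 13.6 g/L × 2.495 L = 33.932 g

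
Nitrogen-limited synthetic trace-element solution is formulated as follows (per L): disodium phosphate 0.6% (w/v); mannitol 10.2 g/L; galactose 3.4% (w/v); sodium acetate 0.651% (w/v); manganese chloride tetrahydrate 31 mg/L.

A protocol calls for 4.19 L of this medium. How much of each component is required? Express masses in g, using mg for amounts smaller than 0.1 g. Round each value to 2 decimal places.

Working volume: 4.19 L.
disodium phosphate: 0.6% w/v = 6 g/L → 6 × 4.19 L = 25.14 g
mannitol: 10.2 g/L × 4.19 L = 42.74 g
galactose: 3.4 g per 100 mL × 4190 mL ÷ 100 = 142.46 g
sodium acetate: 0.651% w/v = 6.51 g/L → 6.51 × 4.19 L = 27.28 g
manganese chloride tetrahydrate: 31 mg/L × 4.19 L = 129.89 mg = 0.13 g

disodium phosphate 25.14 g; mannitol 42.74 g; galactose 142.46 g; sodium acetate 27.28 g; manganese chloride tetrahydrate 0.13 g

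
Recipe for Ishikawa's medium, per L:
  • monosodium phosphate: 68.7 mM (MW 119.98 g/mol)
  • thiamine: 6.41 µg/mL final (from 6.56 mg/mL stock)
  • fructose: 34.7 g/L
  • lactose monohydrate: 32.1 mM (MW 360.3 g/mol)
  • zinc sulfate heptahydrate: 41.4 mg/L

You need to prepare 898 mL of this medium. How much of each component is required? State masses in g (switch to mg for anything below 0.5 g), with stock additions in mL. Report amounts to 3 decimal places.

Target volume = 898 mL = 0.898 L.
monosodium phosphate: 68.7 mmol/L × 119.98 g/mol × 0.898 L ÷ 1000 = 7.402 g
thiamine: C1V1 = C2V2 → 6.41 µg/mL × 898 mL ÷ 6560 µg/mL = 0.877 mL
fructose: 34.7 g/L × 0.898 L = 31.161 g
lactose monohydrate: 32.1 mmol/L × 360.3 g/mol × 0.898 L ÷ 1000 = 10.386 g
zinc sulfate heptahydrate: 41.4 mg/L × 0.898 L = 37.177 mg

monosodium phosphate 7.402 g; thiamine 0.877 mL; fructose 31.161 g; lactose monohydrate 10.386 g; zinc sulfate heptahydrate 37.177 mg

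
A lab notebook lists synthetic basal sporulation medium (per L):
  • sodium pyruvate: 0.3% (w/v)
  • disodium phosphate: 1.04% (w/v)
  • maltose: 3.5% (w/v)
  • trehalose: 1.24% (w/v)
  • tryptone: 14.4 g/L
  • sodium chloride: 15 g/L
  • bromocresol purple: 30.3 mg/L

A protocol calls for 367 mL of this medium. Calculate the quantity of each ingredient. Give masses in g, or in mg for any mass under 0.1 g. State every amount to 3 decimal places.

sodium pyruvate 1.101 g; disodium phosphate 3.817 g; maltose 12.845 g; trehalose 4.551 g; tryptone 5.285 g; sodium chloride 5.505 g; bromocresol purple 11.120 mg

Working volume: 367 mL = 0.367 L.
sodium pyruvate: 0.3% w/v = 3 g/L → 3 × 0.367 L = 1.101 g
disodium phosphate: 1.04 g per 100 mL × 367 mL ÷ 100 = 3.817 g
maltose: 3.5% w/v = 35 g/L → 35 × 0.367 L = 12.845 g
trehalose: 1.24 g per 100 mL × 367 mL ÷ 100 = 4.551 g
tryptone: 14.4 g/L × 0.367 L = 5.285 g
sodium chloride: 15 g/L × 0.367 L = 5.505 g
bromocresol purple: 30.3 mg/L × 0.367 L = 11.120 mg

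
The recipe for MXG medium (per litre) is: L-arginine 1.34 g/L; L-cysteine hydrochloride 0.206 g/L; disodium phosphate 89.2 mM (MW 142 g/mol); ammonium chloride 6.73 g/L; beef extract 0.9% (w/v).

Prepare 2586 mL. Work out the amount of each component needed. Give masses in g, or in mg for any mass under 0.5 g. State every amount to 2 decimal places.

L-arginine 3.47 g; L-cysteine hydrochloride 0.53 g; disodium phosphate 32.76 g; ammonium chloride 17.40 g; beef extract 23.27 g

Target volume = 2586 mL = 2.586 L.
L-arginine: 1.34 g/L × 2.586 L = 3.47 g
L-cysteine hydrochloride: 0.206 g/L × 2.586 L = 0.53 g
disodium phosphate: 89.2 mmol/L × 142 g/mol × 2.586 L ÷ 1000 = 32.76 g
ammonium chloride: 6.73 g/L × 2.586 L = 17.40 g
beef extract: 0.9% w/v = 9 g/L → 9 × 2.586 L = 23.27 g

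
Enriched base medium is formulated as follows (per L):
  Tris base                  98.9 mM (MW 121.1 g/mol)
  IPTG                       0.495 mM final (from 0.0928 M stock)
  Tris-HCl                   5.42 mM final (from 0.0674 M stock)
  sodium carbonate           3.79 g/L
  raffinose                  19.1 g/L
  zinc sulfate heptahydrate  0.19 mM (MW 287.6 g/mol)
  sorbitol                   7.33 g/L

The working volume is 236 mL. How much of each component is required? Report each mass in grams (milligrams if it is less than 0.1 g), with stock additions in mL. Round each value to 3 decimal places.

Target volume = 236 mL = 0.236 L.
Tris base: 98.9 mmol/L × 121.1 g/mol × 0.236 L ÷ 1000 = 2.827 g
IPTG: V = C2·V2/C1 = 0.495 mM × 236 mL ÷ 92.8 mM = 1.259 mL
Tris-HCl: V = C2·V2/C1 = 5.42 mM × 236 mL ÷ 67.4 mM = 18.978 mL
sodium carbonate: 3.79 g/L × 0.236 L = 0.894 g
raffinose: 19.1 g/L × 0.236 L = 4.508 g
zinc sulfate heptahydrate: 0.19 mmol/L × 287.6 mg/mmol × 0.236 L = 12.896 mg
sorbitol: 7.33 g/L × 0.236 L = 1.730 g

Tris base 2.827 g; IPTG 1.259 mL; Tris-HCl 18.978 mL; sodium carbonate 0.894 g; raffinose 4.508 g; zinc sulfate heptahydrate 12.896 mg; sorbitol 1.730 g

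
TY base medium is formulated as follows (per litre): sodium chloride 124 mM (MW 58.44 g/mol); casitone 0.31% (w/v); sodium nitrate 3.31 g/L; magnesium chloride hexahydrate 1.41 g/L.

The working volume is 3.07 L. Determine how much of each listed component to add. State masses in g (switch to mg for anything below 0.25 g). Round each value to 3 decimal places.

sodium chloride 22.247 g; casitone 9.517 g; sodium nitrate 10.162 g; magnesium chloride hexahydrate 4.329 g

Working volume: 3.07 L.
sodium chloride: 124 mmol/L × 58.44 g/mol × 3.07 L ÷ 1000 = 22.247 g
casitone: 0.31% w/v = 3.1 g/L → 3.1 × 3.07 L = 9.517 g
sodium nitrate: 3.31 g/L × 3.07 L = 10.162 g
magnesium chloride hexahydrate: 1.41 g/L × 3.07 L = 4.329 g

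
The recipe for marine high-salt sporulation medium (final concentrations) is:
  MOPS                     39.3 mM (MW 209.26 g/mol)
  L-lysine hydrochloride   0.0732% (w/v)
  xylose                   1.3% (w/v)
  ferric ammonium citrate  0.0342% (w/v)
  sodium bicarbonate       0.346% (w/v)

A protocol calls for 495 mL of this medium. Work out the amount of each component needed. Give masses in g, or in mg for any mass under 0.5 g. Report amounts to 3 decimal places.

MOPS 4.071 g; L-lysine hydrochloride 362.340 mg; xylose 6.435 g; ferric ammonium citrate 169.290 mg; sodium bicarbonate 1.713 g

Working volume: 495 mL = 0.495 L.
MOPS: 39.3 mmol/L × 209.26 g/mol × 0.495 L ÷ 1000 = 4.071 g
L-lysine hydrochloride: 0.0732 g per 100 mL × 495 mL ÷ 100 = 0.36234 g = 362.340 mg
xylose: 1.3% w/v = 13 g/L → 13 × 0.495 L = 6.435 g
ferric ammonium citrate: 0.0342% w/v = 0.342 g/L → 0.342 × 0.495 L = 0.16929 g = 169.290 mg
sodium bicarbonate: 0.346% w/v = 3.46 g/L → 3.46 × 0.495 L = 1.713 g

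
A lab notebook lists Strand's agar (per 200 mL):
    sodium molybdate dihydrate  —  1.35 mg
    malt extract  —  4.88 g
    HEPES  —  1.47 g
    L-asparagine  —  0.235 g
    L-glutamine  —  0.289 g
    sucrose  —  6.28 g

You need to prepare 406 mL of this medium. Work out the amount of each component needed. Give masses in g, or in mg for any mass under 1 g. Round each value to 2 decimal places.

Scale factor = 406 mL / 200 mL = 2.03.
sodium molybdate dihydrate: 1.35 mg × (406 mL / 200 mL) = 2.74 mg
malt extract: 4.88 g × (406 mL / 200 mL) = 9.91 g
HEPES: 1.47 g × (406 mL / 200 mL) = 2.98 g
L-asparagine: 0.235 g × (406 mL / 200 mL) = 0.47705 g = 477.05 mg
L-glutamine: 0.289 g × (406 mL / 200 mL) = 0.58667 g = 586.67 mg
sucrose: 6.28 g × (406 mL / 200 mL) = 12.75 g

sodium molybdate dihydrate 2.74 mg; malt extract 9.91 g; HEPES 2.98 g; L-asparagine 477.05 mg; L-glutamine 586.67 mg; sucrose 12.75 g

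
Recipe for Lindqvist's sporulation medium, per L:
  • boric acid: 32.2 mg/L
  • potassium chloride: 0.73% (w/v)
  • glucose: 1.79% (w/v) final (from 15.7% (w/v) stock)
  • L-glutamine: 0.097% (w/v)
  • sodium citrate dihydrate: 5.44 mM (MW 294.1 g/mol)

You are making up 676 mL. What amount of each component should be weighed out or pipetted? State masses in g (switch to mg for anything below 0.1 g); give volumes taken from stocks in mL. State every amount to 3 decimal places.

Scale factor relative to 1 L: 0.676.
boric acid: 32.2 mg/L × 0.676 L = 21.767 mg
potassium chloride: 0.73% w/v = 7.3 g/L → 7.3 × 0.676 L = 4.935 g
glucose: dilute stock: 1.79% ÷ 15.7% × 676 mL = 77.073 mL
L-glutamine: 0.097% w/v = 0.97 g/L → 0.97 × 0.676 L = 0.656 g
sodium citrate dihydrate: 5.44 mmol/L × 294.1 g/mol × 0.676 L ÷ 1000 = 1.082 g

boric acid 21.767 mg; potassium chloride 4.935 g; glucose 77.073 mL; L-glutamine 0.656 g; sodium citrate dihydrate 1.082 g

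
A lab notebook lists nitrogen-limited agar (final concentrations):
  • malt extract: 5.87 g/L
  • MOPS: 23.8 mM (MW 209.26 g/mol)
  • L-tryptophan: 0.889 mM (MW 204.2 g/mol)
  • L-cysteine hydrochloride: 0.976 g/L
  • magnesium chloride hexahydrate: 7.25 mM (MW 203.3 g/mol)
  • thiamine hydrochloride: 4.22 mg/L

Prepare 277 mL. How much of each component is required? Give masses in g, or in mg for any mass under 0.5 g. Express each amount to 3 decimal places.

malt extract 1.626 g; MOPS 1.380 g; L-tryptophan 50.285 mg; L-cysteine hydrochloride 270.352 mg; magnesium chloride hexahydrate 408.277 mg; thiamine hydrochloride 1.169 mg

Target volume = 277 mL = 0.277 L.
malt extract: 5.87 g/L × 0.277 L = 1.626 g
MOPS: 23.8 mmol/L × 209.26 g/mol × 0.277 L ÷ 1000 = 1.380 g
L-tryptophan: 0.889 mmol/L × 204.2 mg/mmol × 0.277 L = 50.285 mg
L-cysteine hydrochloride: 0.976 g/L × 0.277 L = 0.270352 g = 270.352 mg
magnesium chloride hexahydrate: 7.25 mmol/L × 203.3 mg/mmol × 0.277 L = 408.277 mg
thiamine hydrochloride: 4.22 mg/L × 0.277 L = 1.169 mg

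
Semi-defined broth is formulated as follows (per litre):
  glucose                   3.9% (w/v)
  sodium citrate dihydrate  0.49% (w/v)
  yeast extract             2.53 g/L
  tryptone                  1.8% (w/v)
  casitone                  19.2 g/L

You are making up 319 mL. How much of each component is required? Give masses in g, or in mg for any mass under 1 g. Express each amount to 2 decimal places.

glucose 12.44 g; sodium citrate dihydrate 1.56 g; yeast extract 807.07 mg; tryptone 5.74 g; casitone 6.12 g

Working volume: 319 mL = 0.319 L.
glucose: 3.9% w/v = 39 g/L → 39 × 0.319 L = 12.44 g
sodium citrate dihydrate: 0.49 g per 100 mL × 319 mL ÷ 100 = 1.56 g
yeast extract: 2.53 g/L × 0.319 L = 0.80707 g = 807.07 mg
tryptone: 1.8% w/v = 18 g/L → 18 × 0.319 L = 5.74 g
casitone: 19.2 g/L × 0.319 L = 6.12 g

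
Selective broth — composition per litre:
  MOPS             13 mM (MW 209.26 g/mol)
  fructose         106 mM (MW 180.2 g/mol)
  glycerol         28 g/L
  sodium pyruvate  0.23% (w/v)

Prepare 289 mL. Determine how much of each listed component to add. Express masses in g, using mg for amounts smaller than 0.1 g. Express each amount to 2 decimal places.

Target volume = 289 mL = 0.289 L.
MOPS: 13 mmol/L × 209.26 g/mol × 0.289 L ÷ 1000 = 0.79 g
fructose: 106 mmol/L × 180.2 g/mol × 0.289 L ÷ 1000 = 5.52 g
glycerol: 28 g/L × 0.289 L = 8.09 g
sodium pyruvate: 0.23 g per 100 mL × 289 mL ÷ 100 = 0.66 g

MOPS 0.79 g; fructose 5.52 g; glycerol 8.09 g; sodium pyruvate 0.66 g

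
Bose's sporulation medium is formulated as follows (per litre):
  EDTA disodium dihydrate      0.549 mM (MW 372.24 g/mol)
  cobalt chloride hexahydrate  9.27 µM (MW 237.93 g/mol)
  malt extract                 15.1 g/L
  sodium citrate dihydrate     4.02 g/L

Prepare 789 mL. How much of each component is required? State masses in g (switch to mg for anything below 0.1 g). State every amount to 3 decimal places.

Scale factor relative to 1 L: 0.789.
EDTA disodium dihydrate: 0.549 mmol/L × 372.24 g/mol × 0.789 L ÷ 1000 = 0.161 g
cobalt chloride hexahydrate: 9.27 µmol/L × 237.93 g/mol × 0.789 L ÷ 1000 = 1.740 mg
malt extract: 15.1 g/L × 0.789 L = 11.914 g
sodium citrate dihydrate: 4.02 g/L × 0.789 L = 3.172 g

EDTA disodium dihydrate 0.161 g; cobalt chloride hexahydrate 1.740 mg; malt extract 11.914 g; sodium citrate dihydrate 3.172 g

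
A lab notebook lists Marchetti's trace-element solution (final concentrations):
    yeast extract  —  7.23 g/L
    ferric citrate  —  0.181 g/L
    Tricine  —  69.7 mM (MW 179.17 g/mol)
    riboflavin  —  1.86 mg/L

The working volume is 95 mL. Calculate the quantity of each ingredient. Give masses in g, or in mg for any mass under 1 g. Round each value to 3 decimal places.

Target volume = 95 mL = 0.095 L.
yeast extract: 7.23 g/L × 0.095 L = 0.68685 g = 686.850 mg
ferric citrate: 0.181 g/L × 0.095 L = 0.017195 g = 17.195 mg
Tricine: 69.7 mmol/L × 179.17 g/mol × 0.095 L ÷ 1000 = 1.186 g
riboflavin: 1.86 mg/L × 0.095 L = 0.177 mg

yeast extract 686.850 mg; ferric citrate 17.195 mg; Tricine 1.186 g; riboflavin 0.177 mg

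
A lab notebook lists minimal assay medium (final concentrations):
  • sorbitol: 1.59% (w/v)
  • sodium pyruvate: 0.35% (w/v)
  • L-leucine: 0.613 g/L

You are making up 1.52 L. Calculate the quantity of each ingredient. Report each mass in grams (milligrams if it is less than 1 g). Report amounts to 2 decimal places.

sorbitol 24.17 g; sodium pyruvate 5.32 g; L-leucine 931.76 mg

Working volume: 1.52 L.
sorbitol: 1.59 g per 100 mL × 1520 mL ÷ 100 = 24.17 g
sodium pyruvate: 0.35 g per 100 mL × 1520 mL ÷ 100 = 5.32 g
L-leucine: 0.613 g/L × 1.52 L = 0.93176 g = 931.76 mg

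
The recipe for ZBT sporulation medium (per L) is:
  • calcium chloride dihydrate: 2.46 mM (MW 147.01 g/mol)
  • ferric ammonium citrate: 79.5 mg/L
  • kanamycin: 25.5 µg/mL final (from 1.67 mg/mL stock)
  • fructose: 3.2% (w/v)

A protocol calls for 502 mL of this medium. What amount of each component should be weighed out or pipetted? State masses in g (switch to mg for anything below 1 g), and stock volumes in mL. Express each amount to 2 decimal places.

calcium chloride dihydrate 181.55 mg; ferric ammonium citrate 39.91 mg; kanamycin 7.67 mL; fructose 16.06 g

Working volume: 502 mL = 0.502 L.
calcium chloride dihydrate: 2.46 mmol/L × 147.01 mg/mmol × 0.502 L = 181.55 mg
ferric ammonium citrate: 79.5 mg/L × 0.502 L = 39.91 mg
kanamycin: V = C2·V2/C1 = 25.5 µg/mL × 502 mL ÷ 1670 µg/mL = 7.67 mL
fructose: 3.2% w/v = 32 g/L → 32 × 0.502 L = 16.06 g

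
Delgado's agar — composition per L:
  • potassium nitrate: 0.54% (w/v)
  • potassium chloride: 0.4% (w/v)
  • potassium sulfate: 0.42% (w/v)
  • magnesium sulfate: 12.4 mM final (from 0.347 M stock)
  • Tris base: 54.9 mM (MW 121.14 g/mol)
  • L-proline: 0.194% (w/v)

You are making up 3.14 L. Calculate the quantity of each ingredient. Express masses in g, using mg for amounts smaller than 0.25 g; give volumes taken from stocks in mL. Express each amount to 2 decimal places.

Working volume: 3.14 L.
potassium nitrate: 0.54 g per 100 mL × 3140 mL ÷ 100 = 16.96 g
potassium chloride: 0.4% w/v = 4 g/L → 4 × 3.14 L = 12.56 g
potassium sulfate: 0.42% w/v = 4.2 g/L → 4.2 × 3.14 L = 13.19 g
magnesium sulfate: V = C2·V2/C1 = 12.4 mM × 3140 mL ÷ 347 mM = 112.21 mL
Tris base: 54.9 mmol/L × 121.14 g/mol × 3.14 L ÷ 1000 = 20.88 g
L-proline: 0.194 g per 100 mL × 3140 mL ÷ 100 = 6.09 g

potassium nitrate 16.96 g; potassium chloride 12.56 g; potassium sulfate 13.19 g; magnesium sulfate 112.21 mL; Tris base 20.88 g; L-proline 6.09 g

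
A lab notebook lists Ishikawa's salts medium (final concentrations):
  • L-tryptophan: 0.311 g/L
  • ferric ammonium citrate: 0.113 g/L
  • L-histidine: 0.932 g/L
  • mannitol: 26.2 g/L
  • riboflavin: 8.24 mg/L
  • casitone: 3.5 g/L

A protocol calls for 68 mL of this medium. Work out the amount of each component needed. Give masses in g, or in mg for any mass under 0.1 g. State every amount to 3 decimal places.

L-tryptophan 21.148 mg; ferric ammonium citrate 7.684 mg; L-histidine 63.376 mg; mannitol 1.782 g; riboflavin 0.560 mg; casitone 0.238 g

Scale factor relative to 1 L: 0.068.
L-tryptophan: 0.311 g/L × 0.068 L = 0.021148 g = 21.148 mg
ferric ammonium citrate: 0.113 g/L × 0.068 L = 0.007684 g = 7.684 mg
L-histidine: 0.932 g/L × 0.068 L = 0.063376 g = 63.376 mg
mannitol: 26.2 g/L × 0.068 L = 1.782 g
riboflavin: 8.24 mg/L × 0.068 L = 0.560 mg
casitone: 3.5 g/L × 0.068 L = 0.238 g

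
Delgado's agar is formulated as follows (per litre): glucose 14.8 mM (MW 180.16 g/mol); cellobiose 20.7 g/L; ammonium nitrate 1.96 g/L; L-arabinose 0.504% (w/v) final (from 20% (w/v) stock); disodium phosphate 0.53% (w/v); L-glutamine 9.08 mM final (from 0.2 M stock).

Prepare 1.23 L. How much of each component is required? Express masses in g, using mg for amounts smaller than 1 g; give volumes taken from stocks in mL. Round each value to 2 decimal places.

Scale factor relative to 1 L: 1.23.
glucose: 14.8 mmol/L × 180.16 g/mol × 1.23 L ÷ 1000 = 3.28 g
cellobiose: 20.7 g/L × 1.23 L = 25.46 g
ammonium nitrate: 1.96 g/L × 1.23 L = 2.41 g
L-arabinose: V = C2·V2/C1 = 0.504% ÷ 20% × 1230 mL = 31.00 mL
disodium phosphate: 0.53% w/v = 5.3 g/L → 5.3 × 1.23 L = 6.52 g
L-glutamine: C1V1 = C2V2 → 9.08 mM × 1230 mL ÷ 200 mM = 55.84 mL

glucose 3.28 g; cellobiose 25.46 g; ammonium nitrate 2.41 g; L-arabinose 31.00 mL; disodium phosphate 6.52 g; L-glutamine 55.84 mL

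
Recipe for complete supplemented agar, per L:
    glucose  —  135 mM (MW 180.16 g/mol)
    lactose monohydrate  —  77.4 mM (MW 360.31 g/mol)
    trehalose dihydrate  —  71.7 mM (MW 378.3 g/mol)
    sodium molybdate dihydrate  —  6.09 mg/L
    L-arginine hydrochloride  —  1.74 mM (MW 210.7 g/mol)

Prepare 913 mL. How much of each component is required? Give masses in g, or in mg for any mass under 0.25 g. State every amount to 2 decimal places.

Working volume: 913 mL = 0.913 L.
glucose: 135 mmol/L × 180.16 g/mol × 0.913 L ÷ 1000 = 22.21 g
lactose monohydrate: 77.4 mmol/L × 360.31 g/mol × 0.913 L ÷ 1000 = 25.46 g
trehalose dihydrate: 71.7 mmol/L × 378.3 g/mol × 0.913 L ÷ 1000 = 24.76 g
sodium molybdate dihydrate: 6.09 mg/L × 0.913 L = 5.56 mg
L-arginine hydrochloride: 1.74 mmol/L × 210.7 g/mol × 0.913 L ÷ 1000 = 0.33 g

glucose 22.21 g; lactose monohydrate 25.46 g; trehalose dihydrate 24.76 g; sodium molybdate dihydrate 5.56 mg; L-arginine hydrochloride 0.33 g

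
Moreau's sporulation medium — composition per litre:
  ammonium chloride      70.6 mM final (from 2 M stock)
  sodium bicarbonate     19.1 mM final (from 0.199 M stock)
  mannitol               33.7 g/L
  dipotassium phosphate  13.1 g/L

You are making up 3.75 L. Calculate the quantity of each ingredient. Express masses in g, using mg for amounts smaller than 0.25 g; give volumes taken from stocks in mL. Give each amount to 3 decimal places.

ammonium chloride 132.375 mL; sodium bicarbonate 359.925 mL; mannitol 126.375 g; dipotassium phosphate 49.125 g

Working volume: 3.75 L.
ammonium chloride: dilute stock: 70.6 mM × 3750 mL ÷ 2000 mM = 132.375 mL
sodium bicarbonate: dilute stock: 19.1 mM × 3750 mL ÷ 199 mM = 359.925 mL
mannitol: 33.7 g/L × 3.75 L = 126.375 g
dipotassium phosphate: 13.1 g/L × 3.75 L = 49.125 g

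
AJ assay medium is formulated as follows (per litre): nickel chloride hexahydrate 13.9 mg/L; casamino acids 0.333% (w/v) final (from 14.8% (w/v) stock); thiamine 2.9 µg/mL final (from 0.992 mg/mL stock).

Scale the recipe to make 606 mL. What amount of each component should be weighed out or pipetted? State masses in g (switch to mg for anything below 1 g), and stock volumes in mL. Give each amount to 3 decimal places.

nickel chloride hexahydrate 8.423 mg; casamino acids 13.635 mL; thiamine 1.772 mL

Scale factor relative to 1 L: 0.606.
nickel chloride hexahydrate: 13.9 mg/L × 0.606 L = 8.423 mg
casamino acids: C1V1 = C2V2 → 0.333% ÷ 14.8% × 606 mL = 13.635 mL
thiamine: C1V1 = C2V2 → 2.9 µg/mL × 606 mL ÷ 992 µg/mL = 1.772 mL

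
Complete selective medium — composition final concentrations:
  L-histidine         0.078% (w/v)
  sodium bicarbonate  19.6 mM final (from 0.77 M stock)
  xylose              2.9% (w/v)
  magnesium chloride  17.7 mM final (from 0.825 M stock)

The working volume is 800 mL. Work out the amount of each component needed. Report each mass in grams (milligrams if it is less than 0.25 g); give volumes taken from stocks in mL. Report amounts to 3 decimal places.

Working volume: 800 mL = 0.8 L.
L-histidine: 0.078 g per 100 mL × 800 mL ÷ 100 = 0.624 g
sodium bicarbonate: C1V1 = C2V2 → 19.6 mM × 800 mL ÷ 770 mM = 20.364 mL
xylose: 2.9% w/v = 29 g/L → 29 × 0.8 L = 23.200 g
magnesium chloride: dilute stock: 17.7 mM × 800 mL ÷ 825 mM = 17.164 mL

L-histidine 0.624 g; sodium bicarbonate 20.364 mL; xylose 23.200 g; magnesium chloride 17.164 mL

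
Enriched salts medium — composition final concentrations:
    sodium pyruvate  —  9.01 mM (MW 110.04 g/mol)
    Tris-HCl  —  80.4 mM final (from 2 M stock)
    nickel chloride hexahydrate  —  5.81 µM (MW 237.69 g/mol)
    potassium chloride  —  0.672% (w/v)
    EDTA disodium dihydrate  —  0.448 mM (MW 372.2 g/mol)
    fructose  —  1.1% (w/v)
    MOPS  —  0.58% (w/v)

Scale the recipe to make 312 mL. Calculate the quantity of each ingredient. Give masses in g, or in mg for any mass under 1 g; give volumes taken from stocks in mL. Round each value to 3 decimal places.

sodium pyruvate 309.336 mg; Tris-HCl 12.542 mL; nickel chloride hexahydrate 0.431 mg; potassium chloride 2.097 g; EDTA disodium dihydrate 52.025 mg; fructose 3.432 g; MOPS 1.810 g

Scale factor relative to 1 L: 0.312.
sodium pyruvate: 9.01 mmol/L × 110.04 mg/mmol × 0.312 L = 309.336 mg
Tris-HCl: C1V1 = C2V2 → 80.4 mM × 312 mL ÷ 2000 mM = 12.542 mL
nickel chloride hexahydrate: 5.81 µmol/L × 237.69 g/mol × 0.312 L ÷ 1000 = 0.431 mg
potassium chloride: 0.672 g per 100 mL × 312 mL ÷ 100 = 2.097 g
EDTA disodium dihydrate: 0.448 mmol/L × 372.2 mg/mmol × 0.312 L = 52.025 mg
fructose: 1.1 g per 100 mL × 312 mL ÷ 100 = 3.432 g
MOPS: 0.58% w/v = 5.8 g/L → 5.8 × 0.312 L = 1.810 g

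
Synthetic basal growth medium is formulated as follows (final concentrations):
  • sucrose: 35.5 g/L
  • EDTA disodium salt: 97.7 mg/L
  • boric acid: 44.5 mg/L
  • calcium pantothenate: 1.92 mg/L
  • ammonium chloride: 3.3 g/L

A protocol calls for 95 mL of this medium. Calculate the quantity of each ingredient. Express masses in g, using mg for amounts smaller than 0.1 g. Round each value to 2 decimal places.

Scale factor relative to 1 L: 0.095.
sucrose: 35.5 g/L × 0.095 L = 3.37 g
EDTA disodium salt: 97.7 mg/L × 0.095 L = 9.28 mg
boric acid: 44.5 mg/L × 0.095 L = 4.23 mg
calcium pantothenate: 1.92 mg/L × 0.095 L = 0.18 mg
ammonium chloride: 3.3 g/L × 0.095 L = 0.31 g

sucrose 3.37 g; EDTA disodium salt 9.28 mg; boric acid 4.23 mg; calcium pantothenate 0.18 mg; ammonium chloride 0.31 g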